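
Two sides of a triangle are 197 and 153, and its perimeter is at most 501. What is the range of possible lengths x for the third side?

Triangle inequality alone gives 44 < x < 350.
The perimeter condition gives x ≤ 501 − 197 − 153 = 151.
Intersecting the two: 44 < x ≤ 151.

44 < x ≤ 151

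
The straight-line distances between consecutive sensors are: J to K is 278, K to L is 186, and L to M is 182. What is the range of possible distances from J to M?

0 ≤ JM ≤ 646

The maximum is all hops collinear in one direction: 278 + 186 + 182 = 646.
The longest hop is 278; the others sum to 368. Since 278 ≤ 368, the path can fold back on itself completely, so the minimum distance is 0.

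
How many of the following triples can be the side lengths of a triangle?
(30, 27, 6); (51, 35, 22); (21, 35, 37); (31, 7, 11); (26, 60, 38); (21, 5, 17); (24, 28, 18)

(6,27,30): 6+27 > 30 → valid
(22,35,51): 22+35 > 51 → valid
(21,35,37): 21+35 > 37 → valid
(7,11,31): 7+11 ≤ 31 → not valid
(26,38,60): 26+38 > 60 → valid
(5,17,21): 5+17 > 21 → valid
(18,24,28): 18+24 > 28 → valid
6 of the 7 triples form a triangle.

6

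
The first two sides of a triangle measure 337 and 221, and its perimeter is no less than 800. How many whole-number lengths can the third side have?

316

Triangle inequality: 116 < x < 558. Perimeter ≥ 800 gives x ≥ 800 − 337 − 221 = 242.
So 242 ≤ x < 558; integers 242 through 557: 316 values.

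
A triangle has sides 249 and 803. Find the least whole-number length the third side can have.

555

The third side must be strictly greater than |249 − 803| = 554.
The smallest integer above 554 is 555.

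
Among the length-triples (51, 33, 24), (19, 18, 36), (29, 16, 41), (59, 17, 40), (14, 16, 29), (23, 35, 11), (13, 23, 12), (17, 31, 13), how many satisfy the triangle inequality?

(24,33,51): 24+33 > 51 → valid
(18,19,36): 18+19 > 36 → valid
(16,29,41): 16+29 > 41 → valid
(17,40,59): 17+40 ≤ 59 → not valid
(14,16,29): 14+16 > 29 → valid
(11,23,35): 11+23 ≤ 35 → not valid
(12,13,23): 12+13 > 23 → valid
(13,17,31): 13+17 ≤ 31 → not valid
5 of the 8 triples form a triangle.

5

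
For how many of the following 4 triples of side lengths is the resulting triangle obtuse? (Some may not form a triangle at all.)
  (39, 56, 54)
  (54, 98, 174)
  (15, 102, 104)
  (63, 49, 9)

(39,56,54): 39²+54² = 4437 > 3136 = 56² → acute
(54,98,174): 54+98 ≤ 174, not a triangle
(15,102,104): 15²+102² = 10629 < 10816 = 104² → obtuse
(63,49,9): 9+49 ≤ 63, not a triangle
1 of the 4 is obtuse.

1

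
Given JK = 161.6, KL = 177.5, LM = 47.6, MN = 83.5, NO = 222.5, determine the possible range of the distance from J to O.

The maximum is all hops collinear in one direction: 161.6 + 177.5 + 47.6 + 83.5 + 222.5 = 692.7.
The longest hop is 222.5; the others sum to 470.2. Since 222.5 ≤ 470.2, the path can fold back on itself completely, so the minimum distance is 0.

0 ≤ JO ≤ 692.7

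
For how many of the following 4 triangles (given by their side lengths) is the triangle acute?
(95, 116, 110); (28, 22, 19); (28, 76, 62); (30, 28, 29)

(95,116,110): 95²+110² = 21125 > 13456 = 116² → acute
(28,22,19): 19²+22² = 845 > 784 = 28² → acute
(28,76,62): 28²+62² = 4628 < 5776 = 76² → obtuse
(30,28,29): 28²+29² = 1625 > 900 = 30² → acute
3 of the 4 are acute.

3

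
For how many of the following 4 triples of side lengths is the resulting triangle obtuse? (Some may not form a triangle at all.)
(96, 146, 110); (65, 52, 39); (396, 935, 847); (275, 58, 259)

(96,146,110): 96²+110² = 21316 = 146² → right
(65,52,39): 39²+52² = 4225 = 65² → right
(396,935,847): 396²+847² = 874225 = 935² → right
(275,58,259): 58²+259² = 70445 < 75625 = 275² → obtuse
1 of the 4 is obtuse.

1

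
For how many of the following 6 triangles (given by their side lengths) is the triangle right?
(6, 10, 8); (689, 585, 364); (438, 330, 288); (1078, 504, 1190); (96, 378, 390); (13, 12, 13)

(6,10,8): 6²+8² = 100 = 10² → right
(689,585,364): 364²+585² = 474721 = 689² → right
(438,330,288): 288²+330² = 191844 = 438² → right
(1078,504,1190): 504²+1078² = 1416100 = 1190² → right
(96,378,390): 96²+378² = 152100 = 390² → right
(13,12,13): 12²+13² = 313 > 169 = 13² → acute
5 of the 6 are right.

5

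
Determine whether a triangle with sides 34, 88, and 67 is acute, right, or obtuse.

obtuse

Compare the square of the longest side to the sum of squares of the other two: 34² + 67² = 5645 < 7744 = 88².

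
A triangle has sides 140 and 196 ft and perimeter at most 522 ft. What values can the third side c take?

Triangle inequality alone gives 56 < c < 336.
The perimeter condition gives c ≤ 522 − 140 − 196 = 186.
Intersecting the two: 56 < c ≤ 186.

56 < c ≤ 186 ft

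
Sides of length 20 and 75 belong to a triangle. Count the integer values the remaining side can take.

The third side lies in the open interval (55, 95).
Integers from 56 to 94 inclusive: 94 − 56 + 1 = 39.

39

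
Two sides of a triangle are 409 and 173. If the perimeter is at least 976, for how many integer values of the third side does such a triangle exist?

Triangle inequality: 236 < x < 582. Perimeter ≥ 976 gives x ≥ 976 − 409 − 173 = 394.
So 394 ≤ x < 582; integers 394 through 581: 188 values.

188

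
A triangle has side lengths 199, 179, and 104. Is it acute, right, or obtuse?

Compare the square of the longest side to the sum of squares of the other two: 104² + 179² = 42857 > 39601 = 199².

acute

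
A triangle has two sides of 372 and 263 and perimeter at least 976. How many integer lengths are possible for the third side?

294

Triangle inequality: 109 < x < 635. Perimeter ≥ 976 gives x ≥ 976 − 372 − 263 = 341.
So 341 ≤ x < 635; integers 341 through 634: 294 values.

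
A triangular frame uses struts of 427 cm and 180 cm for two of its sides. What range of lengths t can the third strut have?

247 < t < 607

By the triangle inequality, t must be less than 427 + 180 = 607 and greater than |427 − 180| = 247.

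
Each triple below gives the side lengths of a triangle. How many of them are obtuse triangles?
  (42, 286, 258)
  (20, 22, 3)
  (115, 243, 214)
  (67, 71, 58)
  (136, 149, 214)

(42,286,258): 42²+258² = 68328 < 81796 = 286² → obtuse
(20,22,3): 3²+20² = 409 < 484 = 22² → obtuse
(115,243,214): 115²+214² = 59021 < 59049 = 243² → obtuse
(67,71,58): 58²+67² = 7853 > 5041 = 71² → acute
(136,149,214): 136²+149² = 40697 < 45796 = 214² → obtuse
4 of the 5 are obtuse.

4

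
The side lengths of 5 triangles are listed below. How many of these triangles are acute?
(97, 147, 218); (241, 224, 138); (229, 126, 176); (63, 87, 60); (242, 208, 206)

(97,147,218): 97²+147² = 31018 < 47524 = 218² → obtuse
(241,224,138): 138²+224² = 69220 > 58081 = 241² → acute
(229,126,176): 126²+176² = 46852 < 52441 = 229² → obtuse
(63,87,60): 60²+63² = 7569 = 87² → right
(242,208,206): 206²+208² = 85700 > 58564 = 242² → acute
2 of the 5 are acute.

2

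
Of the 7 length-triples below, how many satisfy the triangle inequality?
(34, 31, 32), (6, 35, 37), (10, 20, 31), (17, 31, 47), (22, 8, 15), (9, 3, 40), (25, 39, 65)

(31,32,34): 31+32 > 34 → valid
(6,35,37): 6+35 > 37 → valid
(10,20,31): 10+20 ≤ 31 → not valid
(17,31,47): 17+31 > 47 → valid
(8,15,22): 8+15 > 22 → valid
(3,9,40): 3+9 ≤ 40 → not valid
(25,39,65): 25+39 ≤ 65 → not valid
4 of the 7 triples form a triangle.

4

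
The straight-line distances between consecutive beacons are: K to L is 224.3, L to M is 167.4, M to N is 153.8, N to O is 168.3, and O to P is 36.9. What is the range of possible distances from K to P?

0 ≤ KP ≤ 750.7

The maximum is all hops collinear in one direction: 224.3 + 167.4 + 153.8 + 168.3 + 36.9 = 750.7.
The longest hop is 224.3; the others sum to 526.4. Since 224.3 ≤ 526.4, the path can fold back on itself completely, so the minimum distance is 0.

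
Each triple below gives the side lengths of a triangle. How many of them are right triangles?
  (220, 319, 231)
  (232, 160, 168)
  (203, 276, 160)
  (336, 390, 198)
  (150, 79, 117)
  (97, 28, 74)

3

(220,319,231): 220²+231² = 101761 = 319² → right
(232,160,168): 160²+168² = 53824 = 232² → right
(203,276,160): 160²+203² = 66809 < 76176 = 276² → obtuse
(336,390,198): 198²+336² = 152100 = 390² → right
(150,79,117): 79²+117² = 19930 < 22500 = 150² → obtuse
(97,28,74): 28²+74² = 6260 < 9409 = 97² → obtuse
3 of the 6 are right.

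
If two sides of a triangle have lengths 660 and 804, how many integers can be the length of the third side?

1319

The third side lies in the open interval (144, 1464).
Integers from 145 to 1463 inclusive: 1463 − 145 + 1 = 1319.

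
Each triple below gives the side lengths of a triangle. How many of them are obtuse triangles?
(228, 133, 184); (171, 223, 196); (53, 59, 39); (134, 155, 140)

1

(228,133,184): 133²+184² = 51545 < 51984 = 228² → obtuse
(171,223,196): 171²+196² = 67657 > 49729 = 223² → acute
(53,59,39): 39²+53² = 4330 > 3481 = 59² → acute
(134,155,140): 134²+140² = 37556 > 24025 = 155² → acute
1 of the 4 is obtuse.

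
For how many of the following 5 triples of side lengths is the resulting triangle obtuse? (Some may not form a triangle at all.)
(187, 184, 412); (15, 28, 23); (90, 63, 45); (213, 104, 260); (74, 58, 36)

(187,184,412): 184+187 ≤ 412, not a triangle
(15,28,23): 15²+23² = 754 < 784 = 28² → obtuse
(90,63,45): 45²+63² = 5994 < 8100 = 90² → obtuse
(213,104,260): 104²+213² = 56185 < 67600 = 260² → obtuse
(74,58,36): 36²+58² = 4660 < 5476 = 74² → obtuse
4 of the 5 are obtuse.

4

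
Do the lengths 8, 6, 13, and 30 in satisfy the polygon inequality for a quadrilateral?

No

For a quadrilateral, each side must be shorter than the sum of the others.
Here the longest side is 30, but the remaining 3 sides sum to only 27.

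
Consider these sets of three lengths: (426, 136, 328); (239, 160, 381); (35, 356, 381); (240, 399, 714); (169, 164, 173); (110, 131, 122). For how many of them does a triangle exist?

(136,328,426): 136+328 > 426 → valid
(160,239,381): 160+239 > 381 → valid
(35,356,381): 35+356 > 381 → valid
(240,399,714): 240+399 ≤ 714 → not valid
(164,169,173): 164+169 > 173 → valid
(110,122,131): 110+122 > 131 → valid
5 of the 6 triples form a triangle.

5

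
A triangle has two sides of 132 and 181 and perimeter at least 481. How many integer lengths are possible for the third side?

Triangle inequality: 49 < x < 313. Perimeter ≥ 481 gives x ≥ 481 − 132 − 181 = 168.
So 168 ≤ x < 313; integers 168 through 312: 145 values.

145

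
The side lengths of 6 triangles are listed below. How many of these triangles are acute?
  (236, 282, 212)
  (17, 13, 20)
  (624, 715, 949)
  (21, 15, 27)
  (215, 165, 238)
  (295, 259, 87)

(236,282,212): 212²+236² = 100640 > 79524 = 282² → acute
(17,13,20): 13²+17² = 458 > 400 = 20² → acute
(624,715,949): 624²+715² = 900601 = 949² → right
(21,15,27): 15²+21² = 666 < 729 = 27² → obtuse
(215,165,238): 165²+215² = 73450 > 56644 = 238² → acute
(295,259,87): 87²+259² = 74650 < 87025 = 295² → obtuse
3 of the 6 are acute.

3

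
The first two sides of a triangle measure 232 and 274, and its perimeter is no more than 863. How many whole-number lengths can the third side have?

315

Triangle inequality: 42 < x < 506. Perimeter ≤ 863 gives x ≤ 863 − 232 − 274 = 357.
So 42 < x ≤ 357; integers 43 through 357: 315 values.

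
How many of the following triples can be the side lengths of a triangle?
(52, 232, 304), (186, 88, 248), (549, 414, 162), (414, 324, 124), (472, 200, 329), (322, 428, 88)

(52,232,304): 52+232 ≤ 304 → not valid
(88,186,248): 88+186 > 248 → valid
(162,414,549): 162+414 > 549 → valid
(124,324,414): 124+324 > 414 → valid
(200,329,472): 200+329 > 472 → valid
(88,322,428): 88+322 ≤ 428 → not valid
4 of the 6 triples form a triangle.

4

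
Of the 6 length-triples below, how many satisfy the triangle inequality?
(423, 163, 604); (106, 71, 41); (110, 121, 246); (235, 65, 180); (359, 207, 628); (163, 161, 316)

3

(163,423,604): 163+423 ≤ 604 → not valid
(41,71,106): 41+71 > 106 → valid
(110,121,246): 110+121 ≤ 246 → not valid
(65,180,235): 65+180 > 235 → valid
(207,359,628): 207+359 ≤ 628 → not valid
(161,163,316): 161+163 > 316 → valid
3 of the 6 triples form a triangle.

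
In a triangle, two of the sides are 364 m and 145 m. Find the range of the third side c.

219 < c < 509

By the triangle inequality, c must be less than 364 + 145 = 509 and greater than |364 − 145| = 219.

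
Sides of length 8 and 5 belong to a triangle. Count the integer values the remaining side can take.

The third side lies in the open interval (3, 13).
Integers from 4 to 12 inclusive: 12 − 4 + 1 = 9.

9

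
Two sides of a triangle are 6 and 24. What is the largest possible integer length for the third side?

29

The third side must be strictly less than 6 + 24 = 30.
The largest integer below 30 is 29.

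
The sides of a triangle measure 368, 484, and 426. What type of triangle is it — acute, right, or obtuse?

Compare the square of the longest side to the sum of squares of the other two: 368² + 426² = 316900 > 234256 = 484².

acute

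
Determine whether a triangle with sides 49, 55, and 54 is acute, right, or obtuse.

Compare the square of the longest side to the sum of squares of the other two: 49² + 54² = 5317 > 3025 = 55².

acute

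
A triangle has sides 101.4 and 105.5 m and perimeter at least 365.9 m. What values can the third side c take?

159.0 ≤ c < 206.9 m

Triangle inequality alone gives 4.1 < c < 206.9.
The perimeter condition gives c ≥ 365.9 − 101.4 − 105.5 = 159.0.
Intersecting the two: 159.0 ≤ c < 206.9.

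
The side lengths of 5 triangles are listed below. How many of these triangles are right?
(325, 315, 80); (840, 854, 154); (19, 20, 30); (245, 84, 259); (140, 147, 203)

(325,315,80): 80²+315² = 105625 = 325² → right
(840,854,154): 154²+840² = 729316 = 854² → right
(19,20,30): 19²+20² = 761 < 900 = 30² → obtuse
(245,84,259): 84²+245² = 67081 = 259² → right
(140,147,203): 140²+147² = 41209 = 203² → right
4 of the 5 are right.

4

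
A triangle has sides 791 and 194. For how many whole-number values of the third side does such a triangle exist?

387

The third side lies in the open interval (597, 985).
Integers from 598 to 984 inclusive: 984 − 598 + 1 = 387.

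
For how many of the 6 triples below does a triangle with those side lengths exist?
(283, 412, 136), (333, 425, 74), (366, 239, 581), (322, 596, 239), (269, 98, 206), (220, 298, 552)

3

(136,283,412): 136+283 > 412 → valid
(74,333,425): 74+333 ≤ 425 → not valid
(239,366,581): 239+366 > 581 → valid
(239,322,596): 239+322 ≤ 596 → not valid
(98,206,269): 98+206 > 269 → valid
(220,298,552): 220+298 ≤ 552 → not valid
3 of the 6 triples form a triangle.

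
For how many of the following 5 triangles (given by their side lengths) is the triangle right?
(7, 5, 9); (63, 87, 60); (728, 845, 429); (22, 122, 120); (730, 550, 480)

4

(7,5,9): 5²+7² = 74 < 81 = 9² → obtuse
(63,87,60): 60²+63² = 7569 = 87² → right
(728,845,429): 429²+728² = 714025 = 845² → right
(22,122,120): 22²+120² = 14884 = 122² → right
(730,550,480): 480²+550² = 532900 = 730² → right
4 of the 5 are right.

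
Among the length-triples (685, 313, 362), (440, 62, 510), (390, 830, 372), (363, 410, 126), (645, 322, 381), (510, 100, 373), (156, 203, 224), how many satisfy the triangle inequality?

3

(313,362,685): 313+362 ≤ 685 → not valid
(62,440,510): 62+440 ≤ 510 → not valid
(372,390,830): 372+390 ≤ 830 → not valid
(126,363,410): 126+363 > 410 → valid
(322,381,645): 322+381 > 645 → valid
(100,373,510): 100+373 ≤ 510 → not valid
(156,203,224): 156+203 > 224 → valid
3 of the 7 triples form a triangle.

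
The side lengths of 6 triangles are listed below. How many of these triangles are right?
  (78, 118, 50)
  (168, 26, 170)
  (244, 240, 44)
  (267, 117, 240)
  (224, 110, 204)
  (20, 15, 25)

4

(78,118,50): 50²+78² = 8584 < 13924 = 118² → obtuse
(168,26,170): 26²+168² = 28900 = 170² → right
(244,240,44): 44²+240² = 59536 = 244² → right
(267,117,240): 117²+240² = 71289 = 267² → right
(224,110,204): 110²+204² = 53716 > 50176 = 224² → acute
(20,15,25): 15²+20² = 625 = 25² → right
4 of the 6 are right.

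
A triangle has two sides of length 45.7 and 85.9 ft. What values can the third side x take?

40.2 < x < 131.6

By the triangle inequality, x must be less than 45.7 + 85.9 = 131.6 and greater than |45.7 − 85.9| = 40.2.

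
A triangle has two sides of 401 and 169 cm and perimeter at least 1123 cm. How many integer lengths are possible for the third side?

17

Triangle inequality: 232 < x < 570. Perimeter ≥ 1123 gives x ≥ 1123 − 401 − 169 = 553.
So 553 ≤ x < 570; integers 553 through 569: 17 values.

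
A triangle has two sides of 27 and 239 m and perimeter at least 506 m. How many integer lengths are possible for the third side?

Triangle inequality: 212 < x < 266. Perimeter ≥ 506 gives x ≥ 506 − 27 − 239 = 240.
So 240 ≤ x < 266; integers 240 through 265: 26 values.

26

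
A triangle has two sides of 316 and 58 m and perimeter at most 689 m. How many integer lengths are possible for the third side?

Triangle inequality: 258 < x < 374. Perimeter ≤ 689 gives x ≤ 689 − 316 − 58 = 315.
So 258 < x ≤ 315; integers 259 through 315: 57 values.

57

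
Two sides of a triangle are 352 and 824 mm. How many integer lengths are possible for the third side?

The third side lies in the open interval (472, 1176).
Integers from 473 to 1175 inclusive: 1175 − 473 + 1 = 703.

703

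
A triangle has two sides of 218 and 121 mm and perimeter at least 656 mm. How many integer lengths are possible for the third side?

Triangle inequality: 97 < x < 339. Perimeter ≥ 656 gives x ≥ 656 − 218 − 121 = 317.
So 317 ≤ x < 339; integers 317 through 338: 22 values.

22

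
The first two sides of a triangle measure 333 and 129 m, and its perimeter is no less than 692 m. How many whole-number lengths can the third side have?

Triangle inequality: 204 < x < 462. Perimeter ≥ 692 gives x ≥ 692 − 333 − 129 = 230.
So 230 ≤ x < 462; integers 230 through 461: 232 values.

232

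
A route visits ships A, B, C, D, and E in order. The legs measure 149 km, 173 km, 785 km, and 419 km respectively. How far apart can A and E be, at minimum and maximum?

The maximum is all hops collinear in one direction: 149 + 173 + 785 + 419 = 1526.
The longest hop is 785; the others sum to 741. Folding the others back against it leaves at least 785 − 741 = 44.

44 ≤ AE ≤ 1526 km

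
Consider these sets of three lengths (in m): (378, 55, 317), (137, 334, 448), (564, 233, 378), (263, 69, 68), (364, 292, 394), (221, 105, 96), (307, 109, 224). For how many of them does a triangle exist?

(55,317,378): 55+317 ≤ 378 → not valid
(137,334,448): 137+334 > 448 → valid
(233,378,564): 233+378 > 564 → valid
(68,69,263): 68+69 ≤ 263 → not valid
(292,364,394): 292+364 > 394 → valid
(96,105,221): 96+105 ≤ 221 → not valid
(109,224,307): 109+224 > 307 → valid
4 of the 7 triples form a triangle.

4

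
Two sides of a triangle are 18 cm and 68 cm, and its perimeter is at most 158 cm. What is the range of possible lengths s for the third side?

50 < s ≤ 72

Triangle inequality alone gives 50 < s < 86.
The perimeter condition gives s ≤ 158 − 18 − 68 = 72.
Intersecting the two: 50 < s ≤ 72.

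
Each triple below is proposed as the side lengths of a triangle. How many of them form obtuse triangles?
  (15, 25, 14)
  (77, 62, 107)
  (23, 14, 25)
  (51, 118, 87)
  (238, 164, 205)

3

(15,25,14): 14²+15² = 421 < 625 = 25² → obtuse
(77,62,107): 62²+77² = 9773 < 11449 = 107² → obtuse
(23,14,25): 14²+23² = 725 > 625 = 25² → acute
(51,118,87): 51²+87² = 10170 < 13924 = 118² → obtuse
(238,164,205): 164²+205² = 68921 > 56644 = 238² → acute
3 of the 5 are obtuse.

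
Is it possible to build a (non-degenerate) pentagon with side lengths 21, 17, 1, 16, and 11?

A pentagon exists iff every side is shorter than the sum of the others — equivalently, the longest side is less than the sum of the rest.
Longest side 21 < 45 (sum of the remaining 4), so yes.

Yes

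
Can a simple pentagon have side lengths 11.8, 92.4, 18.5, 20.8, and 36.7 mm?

For a pentagon, each side must be shorter than the sum of the others.
Here the longest side is 92.4, but the remaining 4 sides sum to only 87.8.

No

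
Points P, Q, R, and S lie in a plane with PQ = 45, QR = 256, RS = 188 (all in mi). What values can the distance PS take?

The maximum is all hops collinear in one direction: 45 + 256 + 188 = 489.
The longest hop is 256; the others sum to 233. Folding the others back against it leaves at least 256 − 233 = 23.

23 ≤ PS ≤ 489 mi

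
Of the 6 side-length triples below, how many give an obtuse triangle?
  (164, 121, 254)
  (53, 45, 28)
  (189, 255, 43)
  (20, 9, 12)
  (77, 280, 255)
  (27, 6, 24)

(164,121,254): 121²+164² = 41537 < 64516 = 254² → obtuse
(53,45,28): 28²+45² = 2809 = 53² → right
(189,255,43): 43+189 ≤ 255, not a triangle
(20,9,12): 9²+12² = 225 < 400 = 20² → obtuse
(77,280,255): 77²+255² = 70954 < 78400 = 280² → obtuse
(27,6,24): 6²+24² = 612 < 729 = 27² → obtuse
4 of the 6 are obtuse.

4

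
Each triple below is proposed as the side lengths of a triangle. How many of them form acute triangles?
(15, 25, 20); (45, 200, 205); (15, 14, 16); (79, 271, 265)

2

(15,25,20): 15²+20² = 625 = 25² → right
(45,200,205): 45²+200² = 42025 = 205² → right
(15,14,16): 14²+15² = 421 > 256 = 16² → acute
(79,271,265): 79²+265² = 76466 > 73441 = 271² → acute
2 of the 4 are acute.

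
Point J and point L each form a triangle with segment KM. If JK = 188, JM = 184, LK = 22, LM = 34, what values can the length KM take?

12 < KM < 56

From triangle JKM: |188 − 184| < KM < 188 + 184, i.e. 4 < KM < 372.
From triangle LKM: 12 < KM < 56.
Both must hold, so KM lies in the intersection.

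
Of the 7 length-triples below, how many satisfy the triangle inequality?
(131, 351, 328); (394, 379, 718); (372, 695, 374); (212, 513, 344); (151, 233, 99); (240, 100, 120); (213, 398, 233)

(131,328,351): 131+328 > 351 → valid
(379,394,718): 379+394 > 718 → valid
(372,374,695): 372+374 > 695 → valid
(212,344,513): 212+344 > 513 → valid
(99,151,233): 99+151 > 233 → valid
(100,120,240): 100+120 ≤ 240 → not valid
(213,233,398): 213+233 > 398 → valid
6 of the 7 triples form a triangle.

6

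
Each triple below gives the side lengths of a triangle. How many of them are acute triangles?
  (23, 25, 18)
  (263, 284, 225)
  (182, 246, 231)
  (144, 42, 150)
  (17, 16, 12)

4

(23,25,18): 18²+23² = 853 > 625 = 25² → acute
(263,284,225): 225²+263² = 119794 > 80656 = 284² → acute
(182,246,231): 182²+231² = 86485 > 60516 = 246² → acute
(144,42,150): 42²+144² = 22500 = 150² → right
(17,16,12): 12²+16² = 400 > 289 = 17² → acute
4 of the 5 are acute.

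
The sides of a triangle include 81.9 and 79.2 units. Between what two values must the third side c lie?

By the triangle inequality, c must be less than 81.9 + 79.2 = 161.1 and greater than |81.9 − 79.2| = 2.7.

2.7 < c < 161.1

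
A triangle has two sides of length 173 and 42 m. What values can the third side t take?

131 < t < 215 (m)

By the triangle inequality, t must be less than 173 + 42 = 215 and greater than |173 − 42| = 131.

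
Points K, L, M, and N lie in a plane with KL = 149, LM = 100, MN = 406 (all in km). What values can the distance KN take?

157 ≤ KN ≤ 655 km

The maximum is all hops collinear in one direction: 149 + 100 + 406 = 655.
The longest hop is 406; the others sum to 249. Folding the others back against it leaves at least 406 − 249 = 157.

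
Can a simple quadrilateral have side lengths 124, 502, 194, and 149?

No

For a quadrilateral, each side must be shorter than the sum of the others.
Here the longest side is 502, but the remaining 3 sides sum to only 467.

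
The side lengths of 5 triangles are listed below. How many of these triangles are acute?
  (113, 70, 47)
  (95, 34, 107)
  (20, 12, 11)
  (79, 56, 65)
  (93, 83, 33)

(113,70,47): 47²+70² = 7109 < 12769 = 113² → obtuse
(95,34,107): 34²+95² = 10181 < 11449 = 107² → obtuse
(20,12,11): 11²+12² = 265 < 400 = 20² → obtuse
(79,56,65): 56²+65² = 7361 > 6241 = 79² → acute
(93,83,33): 33²+83² = 7978 < 8649 = 93² → obtuse
1 of the 5 is acute.

1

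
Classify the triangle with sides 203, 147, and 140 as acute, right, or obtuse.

Compare the square of the longest side to the sum of squares of the other two: 140² + 147² = 41209 = 203².

right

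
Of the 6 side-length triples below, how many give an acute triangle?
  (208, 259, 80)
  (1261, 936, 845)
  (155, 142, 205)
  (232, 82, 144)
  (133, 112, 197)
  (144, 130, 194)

(208,259,80): 80²+208² = 49664 < 67081 = 259² → obtuse
(1261,936,845): 845²+936² = 1590121 = 1261² → right
(155,142,205): 142²+155² = 44189 > 42025 = 205² → acute
(232,82,144): 82+144 ≤ 232, not a triangle
(133,112,197): 112²+133² = 30233 < 38809 = 197² → obtuse
(144,130,194): 130²+144² = 37636 = 194² → right
1 of the 6 is acute.

1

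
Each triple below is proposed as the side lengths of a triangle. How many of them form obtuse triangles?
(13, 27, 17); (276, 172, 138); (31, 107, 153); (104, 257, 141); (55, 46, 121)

(13,27,17): 13²+17² = 458 < 729 = 27² → obtuse
(276,172,138): 138²+172² = 48628 < 76176 = 276² → obtuse
(31,107,153): 31+107 ≤ 153, not a triangle
(104,257,141): 104+141 ≤ 257, not a triangle
(55,46,121): 46+55 ≤ 121, not a triangle
2 of the 5 are obtuse.

2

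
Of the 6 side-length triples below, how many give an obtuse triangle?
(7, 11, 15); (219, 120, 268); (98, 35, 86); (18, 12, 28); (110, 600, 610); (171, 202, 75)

5

(7,11,15): 7²+11² = 170 < 225 = 15² → obtuse
(219,120,268): 120²+219² = 62361 < 71824 = 268² → obtuse
(98,35,86): 35²+86² = 8621 < 9604 = 98² → obtuse
(18,12,28): 12²+18² = 468 < 784 = 28² → obtuse
(110,600,610): 110²+600² = 372100 = 610² → right
(171,202,75): 75²+171² = 34866 < 40804 = 202² → obtuse
5 of the 6 are obtuse.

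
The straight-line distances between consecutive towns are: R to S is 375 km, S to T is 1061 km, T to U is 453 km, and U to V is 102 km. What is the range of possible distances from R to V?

The maximum is all hops collinear in one direction: 375 + 1061 + 453 + 102 = 1991.
The longest hop is 1061; the others sum to 930. Folding the others back against it leaves at least 1061 − 930 = 131.

131 ≤ RV ≤ 1991 km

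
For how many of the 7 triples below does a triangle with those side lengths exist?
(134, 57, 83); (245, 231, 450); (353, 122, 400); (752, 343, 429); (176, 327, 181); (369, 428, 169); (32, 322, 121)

6

(57,83,134): 57+83 > 134 → valid
(231,245,450): 231+245 > 450 → valid
(122,353,400): 122+353 > 400 → valid
(343,429,752): 343+429 > 752 → valid
(176,181,327): 176+181 > 327 → valid
(169,369,428): 169+369 > 428 → valid
(32,121,322): 32+121 ≤ 322 → not valid
6 of the 7 triples form a triangle.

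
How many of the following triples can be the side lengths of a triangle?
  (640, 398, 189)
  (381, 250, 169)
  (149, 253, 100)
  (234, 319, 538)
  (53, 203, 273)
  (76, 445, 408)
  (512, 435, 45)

3

(189,398,640): 189+398 ≤ 640 → not valid
(169,250,381): 169+250 > 381 → valid
(100,149,253): 100+149 ≤ 253 → not valid
(234,319,538): 234+319 > 538 → valid
(53,203,273): 53+203 ≤ 273 → not valid
(76,408,445): 76+408 > 445 → valid
(45,435,512): 45+435 ≤ 512 → not valid
3 of the 7 triples form a triangle.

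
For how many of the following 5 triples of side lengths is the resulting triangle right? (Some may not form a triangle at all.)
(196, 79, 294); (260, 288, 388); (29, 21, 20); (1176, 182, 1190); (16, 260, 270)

(196,79,294): 79+196 ≤ 294, not a triangle
(260,288,388): 260²+288² = 150544 = 388² → right
(29,21,20): 20²+21² = 841 = 29² → right
(1176,182,1190): 182²+1176² = 1416100 = 1190² → right
(16,260,270): 16²+260² = 67856 < 72900 = 270² → obtuse
3 of the 5 are right.

3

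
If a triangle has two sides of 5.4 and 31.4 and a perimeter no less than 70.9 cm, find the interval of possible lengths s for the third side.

34.1 ≤ s < 36.8

Triangle inequality alone gives 26.0 < s < 36.8.
The perimeter condition gives s ≥ 70.9 − 5.4 − 31.4 = 34.1.
Intersecting the two: 34.1 ≤ s < 36.8.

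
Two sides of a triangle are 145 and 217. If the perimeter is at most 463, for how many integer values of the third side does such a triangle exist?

29

Triangle inequality: 72 < x < 362. Perimeter ≤ 463 gives x ≤ 463 − 145 − 217 = 101.
So 72 < x ≤ 101; integers 73 through 101: 29 values.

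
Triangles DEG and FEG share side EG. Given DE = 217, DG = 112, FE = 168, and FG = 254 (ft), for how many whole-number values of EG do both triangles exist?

223

From triangle DEG: 105 < EG < 329.
From triangle FEG: 86 < EG < 422.
Intersection: 105 < EG < 329, so integers 106 through 328: 223 values.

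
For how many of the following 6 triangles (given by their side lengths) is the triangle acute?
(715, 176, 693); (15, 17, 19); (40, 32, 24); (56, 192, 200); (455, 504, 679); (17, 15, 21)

(715,176,693): 176²+693² = 511225 = 715² → right
(15,17,19): 15²+17² = 514 > 361 = 19² → acute
(40,32,24): 24²+32² = 1600 = 40² → right
(56,192,200): 56²+192² = 40000 = 200² → right
(455,504,679): 455²+504² = 461041 = 679² → right
(17,15,21): 15²+17² = 514 > 441 = 21² → acute
2 of the 6 are acute.

2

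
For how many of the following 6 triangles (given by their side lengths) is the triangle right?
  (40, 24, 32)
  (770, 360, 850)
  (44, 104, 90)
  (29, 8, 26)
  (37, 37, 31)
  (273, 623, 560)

3

(40,24,32): 24²+32² = 1600 = 40² → right
(770,360,850): 360²+770² = 722500 = 850² → right
(44,104,90): 44²+90² = 10036 < 10816 = 104² → obtuse
(29,8,26): 8²+26² = 740 < 841 = 29² → obtuse
(37,37,31): 31²+37² = 2330 > 1369 = 37² → acute
(273,623,560): 273²+560² = 388129 = 623² → right
3 of the 6 are right.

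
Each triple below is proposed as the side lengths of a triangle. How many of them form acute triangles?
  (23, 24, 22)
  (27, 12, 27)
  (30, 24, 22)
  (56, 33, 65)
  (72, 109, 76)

3

(23,24,22): 22²+23² = 1013 > 576 = 24² → acute
(27,12,27): 12²+27² = 873 > 729 = 27² → acute
(30,24,22): 22²+24² = 1060 > 900 = 30² → acute
(56,33,65): 33²+56² = 4225 = 65² → right
(72,109,76): 72²+76² = 10960 < 11881 = 109² → obtuse
3 of the 5 are acute.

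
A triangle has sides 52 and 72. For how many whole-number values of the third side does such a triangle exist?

103

The third side lies in the open interval (20, 124).
Integers from 21 to 123 inclusive: 123 − 21 + 1 = 103.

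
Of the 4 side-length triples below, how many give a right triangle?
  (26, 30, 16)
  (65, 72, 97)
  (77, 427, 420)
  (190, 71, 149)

(26,30,16): 16²+26² = 932 > 900 = 30² → acute
(65,72,97): 65²+72² = 9409 = 97² → right
(77,427,420): 77²+420² = 182329 = 427² → right
(190,71,149): 71²+149² = 27242 < 36100 = 190² → obtuse
2 of the 4 are right.

2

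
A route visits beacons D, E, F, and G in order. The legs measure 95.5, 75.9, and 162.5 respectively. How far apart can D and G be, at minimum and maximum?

The maximum is all hops collinear in one direction: 95.5 + 75.9 + 162.5 = 333.9.
The longest hop is 162.5; the others sum to 171.4. Since 162.5 ≤ 171.4, the path can fold back on itself completely, so the minimum distance is 0.

0 ≤ DG ≤ 333.9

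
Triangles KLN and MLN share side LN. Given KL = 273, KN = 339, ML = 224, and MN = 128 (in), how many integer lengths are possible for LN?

255

From triangle KLN: 66 < LN < 612.
From triangle MLN: 96 < LN < 352.
Intersection: 96 < LN < 352, so integers 97 through 351: 255 values.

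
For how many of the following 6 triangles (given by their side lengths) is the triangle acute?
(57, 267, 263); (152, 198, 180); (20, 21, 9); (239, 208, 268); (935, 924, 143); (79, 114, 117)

(57,267,263): 57²+263² = 72418 > 71289 = 267² → acute
(152,198,180): 152²+180² = 55504 > 39204 = 198² → acute
(20,21,9): 9²+20² = 481 > 441 = 21² → acute
(239,208,268): 208²+239² = 100385 > 71824 = 268² → acute
(935,924,143): 143²+924² = 874225 = 935² → right
(79,114,117): 79²+114² = 19237 > 13689 = 117² → acute
5 of the 6 are acute.

5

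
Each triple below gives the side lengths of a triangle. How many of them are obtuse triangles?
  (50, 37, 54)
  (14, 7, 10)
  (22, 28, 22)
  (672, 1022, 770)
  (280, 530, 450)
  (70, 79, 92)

(50,37,54): 37²+50² = 3869 > 2916 = 54² → acute
(14,7,10): 7²+10² = 149 < 196 = 14² → obtuse
(22,28,22): 22²+22² = 968 > 784 = 28² → acute
(672,1022,770): 672²+770² = 1044484 = 1022² → right
(280,530,450): 280²+450² = 280900 = 530² → right
(70,79,92): 70²+79² = 11141 > 8464 = 92² → acute
1 of the 6 is obtuse.

1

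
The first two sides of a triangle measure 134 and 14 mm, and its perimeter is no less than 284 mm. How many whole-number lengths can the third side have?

Triangle inequality: 120 < x < 148. Perimeter ≥ 284 gives x ≥ 284 − 134 − 14 = 136.
So 136 ≤ x < 148; integers 136 through 147: 12 values.

12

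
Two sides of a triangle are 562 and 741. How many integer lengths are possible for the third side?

1123

The third side lies in the open interval (179, 1303).
Integers from 180 to 1302 inclusive: 1302 − 180 + 1 = 1123.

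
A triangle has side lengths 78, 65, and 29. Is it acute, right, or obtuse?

obtuse

Compare the square of the longest side to the sum of squares of the other two: 29² + 65² = 5066 < 6084 = 78².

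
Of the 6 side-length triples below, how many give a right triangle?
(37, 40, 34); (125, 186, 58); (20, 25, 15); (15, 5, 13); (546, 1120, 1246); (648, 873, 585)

(37,40,34): 34²+37² = 2525 > 1600 = 40² → acute
(125,186,58): 58+125 ≤ 186, not a triangle
(20,25,15): 15²+20² = 625 = 25² → right
(15,5,13): 5²+13² = 194 < 225 = 15² → obtuse
(546,1120,1246): 546²+1120² = 1552516 = 1246² → right
(648,873,585): 585²+648² = 762129 = 873² → right
3 of the 6 are right.

3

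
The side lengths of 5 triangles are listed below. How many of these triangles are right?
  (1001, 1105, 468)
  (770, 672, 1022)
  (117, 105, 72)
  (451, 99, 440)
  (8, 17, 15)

(1001,1105,468): 468²+1001² = 1221025 = 1105² → right
(770,672,1022): 672²+770² = 1044484 = 1022² → right
(117,105,72): 72²+105² = 16209 > 13689 = 117² → acute
(451,99,440): 99²+440² = 203401 = 451² → right
(8,17,15): 8²+15² = 289 = 17² → right
4 of the 5 are right.

4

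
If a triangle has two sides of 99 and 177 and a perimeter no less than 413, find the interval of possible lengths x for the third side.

Triangle inequality alone gives 78 < x < 276.
The perimeter condition gives x ≥ 413 − 99 − 177 = 137.
Intersecting the two: 137 ≤ x < 276.

137 ≤ x < 276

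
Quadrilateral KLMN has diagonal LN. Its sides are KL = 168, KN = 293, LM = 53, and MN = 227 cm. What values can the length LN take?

174 < LN < 280

From triangle KLN: |168 − 293| < LN < 168 + 293, i.e. 125 < LN < 461.
From triangle MLN: 174 < LN < 280.
Both must hold, so LN lies in the intersection.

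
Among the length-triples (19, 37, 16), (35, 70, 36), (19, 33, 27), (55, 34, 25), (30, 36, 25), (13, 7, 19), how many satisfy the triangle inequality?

(16,19,37): 16+19 ≤ 37 → not valid
(35,36,70): 35+36 > 70 → valid
(19,27,33): 19+27 > 33 → valid
(25,34,55): 25+34 > 55 → valid
(25,30,36): 25+30 > 36 → valid
(7,13,19): 7+13 > 19 → valid
5 of the 6 triples form a triangle.

5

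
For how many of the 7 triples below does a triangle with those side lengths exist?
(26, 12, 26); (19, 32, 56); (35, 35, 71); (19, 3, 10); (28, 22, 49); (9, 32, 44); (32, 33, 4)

3

(12,26,26): 12+26 > 26 → valid
(19,32,56): 19+32 ≤ 56 → not valid
(35,35,71): 35+35 ≤ 71 → not valid
(3,10,19): 3+10 ≤ 19 → not valid
(22,28,49): 22+28 > 49 → valid
(9,32,44): 9+32 ≤ 44 → not valid
(4,32,33): 4+32 > 33 → valid
3 of the 7 triples form a triangle.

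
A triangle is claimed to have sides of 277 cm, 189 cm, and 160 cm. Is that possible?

Yes

The longest side is 277, and the other two sum to 349.
Since 349 > 277, the triangle inequality holds.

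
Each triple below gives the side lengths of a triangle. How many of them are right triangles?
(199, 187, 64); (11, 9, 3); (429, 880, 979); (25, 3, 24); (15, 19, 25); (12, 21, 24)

1

(199,187,64): 64²+187² = 39065 < 39601 = 199² → obtuse
(11,9,3): 3²+9² = 90 < 121 = 11² → obtuse
(429,880,979): 429²+880² = 958441 = 979² → right
(25,3,24): 3²+24² = 585 < 625 = 25² → obtuse
(15,19,25): 15²+19² = 586 < 625 = 25² → obtuse
(12,21,24): 12²+21² = 585 > 576 = 24² → acute
1 of the 6 is right.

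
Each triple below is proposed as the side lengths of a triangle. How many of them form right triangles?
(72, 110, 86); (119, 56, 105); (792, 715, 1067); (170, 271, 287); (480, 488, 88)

3

(72,110,86): 72²+86² = 12580 > 12100 = 110² → acute
(119,56,105): 56²+105² = 14161 = 119² → right
(792,715,1067): 715²+792² = 1138489 = 1067² → right
(170,271,287): 170²+271² = 102341 > 82369 = 287² → acute
(480,488,88): 88²+480² = 238144 = 488² → right
3 of the 5 are right.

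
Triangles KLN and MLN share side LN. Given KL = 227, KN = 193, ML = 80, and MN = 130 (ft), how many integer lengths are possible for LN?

From triangle KLN: 34 < LN < 420.
From triangle MLN: 50 < LN < 210.
Intersection: 50 < LN < 210, so integers 51 through 209: 159 values.

159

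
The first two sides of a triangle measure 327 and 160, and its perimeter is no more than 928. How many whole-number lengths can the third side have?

274

Triangle inequality: 167 < x < 487. Perimeter ≤ 928 gives x ≤ 928 − 327 − 160 = 441.
So 167 < x ≤ 441; integers 168 through 441: 274 values.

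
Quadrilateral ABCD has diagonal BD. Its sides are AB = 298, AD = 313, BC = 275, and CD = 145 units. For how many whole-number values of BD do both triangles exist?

From triangle ABD: 15 < BD < 611.
From triangle CBD: 130 < BD < 420.
Intersection: 130 < BD < 420, so integers 131 through 419: 289 values.

289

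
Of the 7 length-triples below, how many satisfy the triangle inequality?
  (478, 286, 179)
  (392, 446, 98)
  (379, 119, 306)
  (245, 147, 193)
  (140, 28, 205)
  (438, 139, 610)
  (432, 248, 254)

(179,286,478): 179+286 ≤ 478 → not valid
(98,392,446): 98+392 > 446 → valid
(119,306,379): 119+306 > 379 → valid
(147,193,245): 147+193 > 245 → valid
(28,140,205): 28+140 ≤ 205 → not valid
(139,438,610): 139+438 ≤ 610 → not valid
(248,254,432): 248+254 > 432 → valid
4 of the 7 triples form a triangle.

4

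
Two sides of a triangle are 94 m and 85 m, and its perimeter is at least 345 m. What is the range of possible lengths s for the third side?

Triangle inequality alone gives 9 < s < 179.
The perimeter condition gives s ≥ 345 − 94 − 85 = 166.
Intersecting the two: 166 ≤ s < 179.

166 ≤ s < 179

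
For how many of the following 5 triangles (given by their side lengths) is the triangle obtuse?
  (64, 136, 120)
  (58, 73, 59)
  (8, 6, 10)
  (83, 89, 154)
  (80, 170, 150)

1

(64,136,120): 64²+120² = 18496 = 136² → right
(58,73,59): 58²+59² = 6845 > 5329 = 73² → acute
(8,6,10): 6²+8² = 100 = 10² → right
(83,89,154): 83²+89² = 14810 < 23716 = 154² → obtuse
(80,170,150): 80²+150² = 28900 = 170² → right
1 of the 5 is obtuse.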